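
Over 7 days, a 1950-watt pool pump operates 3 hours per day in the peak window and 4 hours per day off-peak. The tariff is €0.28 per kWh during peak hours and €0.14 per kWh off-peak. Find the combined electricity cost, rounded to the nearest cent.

Peak energy = 1.95 kW × 3 h × 7 = 40.95 kWh
Off-peak energy = 1.95 kW × 4 h × 7 = 54.6 kWh
Cost = 40.95 × €0.28 + 54.6 × €0.14 = €11.466 + €7.644 = €19.11

€19.11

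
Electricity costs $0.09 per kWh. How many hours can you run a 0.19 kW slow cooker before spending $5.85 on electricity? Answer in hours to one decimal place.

342.1 h

Energy available = $5.85 ÷ $0.09/kWh = 65 kWh
Hours = 65 kWh ÷ 0.19 kW = 342.1 h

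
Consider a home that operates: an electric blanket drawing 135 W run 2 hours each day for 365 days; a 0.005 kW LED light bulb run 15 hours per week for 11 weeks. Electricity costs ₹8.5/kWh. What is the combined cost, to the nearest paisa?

electric blanket: Runtime = 2 h/day × 365 days = 730 h
electric blanket: 0.135 kW × 730 h = 98.55 kWh
LED light bulb: Runtime = 15 h/week × 11 weeks = 165 h
LED light bulb: 0.005 kW × 165 h = 0.825 kWh
Total energy = 99.375 kWh
Cost = 99.375 × ₹8.5 = ₹844.69

₹844.69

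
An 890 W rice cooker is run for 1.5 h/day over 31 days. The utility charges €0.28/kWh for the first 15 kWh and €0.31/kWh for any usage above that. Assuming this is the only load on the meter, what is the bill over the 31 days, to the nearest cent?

€12.38

Runtime = 1.5 h/day × 31 days = 46.5 h
Energy = 0.89 kW × 46.5 h = 41.385 kWh
Tier 1 (0–15 kWh): 15 × €0.28 = €4.2
Above 15 kWh: 26.385 × €0.31 = €8.17935
Bill = €12.38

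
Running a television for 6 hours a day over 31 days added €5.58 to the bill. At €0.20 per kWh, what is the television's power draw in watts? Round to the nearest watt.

Energy = €5.58 ÷ €0.20/kWh = 27.9 kWh
Runtime = 6 h/day × 31 days = 186 h
Power = 27.9 kWh ÷ 186 h = 0.15 kW = 150 W

150 W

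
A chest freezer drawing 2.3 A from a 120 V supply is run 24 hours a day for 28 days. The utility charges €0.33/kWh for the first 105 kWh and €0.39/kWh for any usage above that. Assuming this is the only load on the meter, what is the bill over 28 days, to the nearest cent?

Power = 2.3 A × 120 V = 276 W = 0.276 kW
Runtime = 24 h × 28 = 672 h
Energy = 0.276 kW × 672 h = 185.472 kWh
Tier 1 (0–105 kWh): 105 × €0.33 = €34.65
Above 105 kWh: 80.472 × €0.39 = €31.38408
Bill = €66.03

€66.03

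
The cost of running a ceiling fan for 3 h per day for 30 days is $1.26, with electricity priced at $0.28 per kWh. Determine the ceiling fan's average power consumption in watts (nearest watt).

Energy = $1.26 ÷ $0.28/kWh = 4.5 kWh
Runtime = 3 h/day × 30 days = 90 h
Power = 4.5 kWh ÷ 90 h = 0.05 kW = 50 W

50 W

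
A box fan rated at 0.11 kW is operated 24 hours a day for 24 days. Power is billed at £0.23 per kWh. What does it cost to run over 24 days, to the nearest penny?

£14.57

Runtime = 24 h × 24 = 576 h
Energy = 0.11 kW × 576 h = 63.36 kWh
Cost = 63.36 kWh × £0.23/kWh = £14.57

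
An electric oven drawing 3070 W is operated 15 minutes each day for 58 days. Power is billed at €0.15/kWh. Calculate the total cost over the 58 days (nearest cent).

€6.68

Runtime = 15 min × 58 = 870 min = 14.5 h
Energy = 3.07 kW × 14.5 h = 44.515 kWh
Cost = 44.515 kWh × €0.15/kWh = €6.68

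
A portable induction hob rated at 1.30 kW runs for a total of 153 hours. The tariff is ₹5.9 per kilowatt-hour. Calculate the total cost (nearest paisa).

Energy = 1.3 kW × 153 h = 198.9 kWh
Cost = 198.9 kWh × ₹5.9/kWh = ₹1173.51

₹1173.51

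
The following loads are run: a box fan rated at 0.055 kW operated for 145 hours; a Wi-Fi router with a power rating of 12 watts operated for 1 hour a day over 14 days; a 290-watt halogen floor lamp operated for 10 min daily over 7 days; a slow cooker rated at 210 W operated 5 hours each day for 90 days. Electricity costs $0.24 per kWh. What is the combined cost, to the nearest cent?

$24.72

box fan: 0.055 kW × 145 h = 7.975 kWh
Wi-Fi router: Runtime = 1 h/day × 14 days = 14 h
Wi-Fi router: 0.012 kW × 14 h = 0.168 kWh
halogen floor lamp: Runtime = 10 min × 7 = 70 min = 1.166666… h
halogen floor lamp: 0.29 kW × 1.166666… h = 0.338333… kWh
slow cooker: Runtime = 5 h/day × 90 days = 450 h
slow cooker: 0.21 kW × 450 h = 94.5 kWh
Total energy = 102.981333… kWh
Cost = 102.981333… × $0.24 = $24.72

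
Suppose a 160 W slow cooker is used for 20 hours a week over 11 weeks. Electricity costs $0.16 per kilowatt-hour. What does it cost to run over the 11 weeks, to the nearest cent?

Runtime = 20 h/week × 11 weeks = 220 h
Energy = 0.16 kW × 220 h = 35.2 kWh
Cost = 35.2 kWh × $0.16/kWh = $5.63

$5.63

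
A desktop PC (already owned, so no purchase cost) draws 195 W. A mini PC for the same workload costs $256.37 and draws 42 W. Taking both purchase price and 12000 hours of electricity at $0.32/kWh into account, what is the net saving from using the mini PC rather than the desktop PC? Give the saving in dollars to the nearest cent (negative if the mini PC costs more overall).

$331.15

desktop PC: $0.00 + (195/1000) kW × 12000 h × $0.32 = $0.00 + $748.8 = $748.8
mini PC: $256.37 + (42/1000) kW × 12000 h × $0.32 = $256.37 + $161.28 = $417.65
Saving = $748.8 − $417.65 = $331.15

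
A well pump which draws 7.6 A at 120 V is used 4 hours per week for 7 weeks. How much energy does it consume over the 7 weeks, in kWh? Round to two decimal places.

25.54 kWh

Power = 7.6 A × 120 V = 912 W = 0.912 kW
Runtime = 4 h/week × 7 weeks = 28 h
Energy = 0.912 kW × 28 h = 25.536 kWh ≈ 25.54 kWh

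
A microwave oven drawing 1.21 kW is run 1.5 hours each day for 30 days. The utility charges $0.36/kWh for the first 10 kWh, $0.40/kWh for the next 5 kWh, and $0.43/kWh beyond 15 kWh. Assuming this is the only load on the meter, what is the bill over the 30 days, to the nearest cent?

$22.56

Runtime = 1.5 h/day × 30 days = 45 h
Energy = 1.21 kW × 45 h = 54.45 kWh
Tier 1 (0–10 kWh): 10 × $0.36 = $3.6
Tier 2 (10–15 kWh): 5 × $0.40 = $2
Above 15 kWh: 39.45 × $0.43 = $16.9635
Bill = $22.56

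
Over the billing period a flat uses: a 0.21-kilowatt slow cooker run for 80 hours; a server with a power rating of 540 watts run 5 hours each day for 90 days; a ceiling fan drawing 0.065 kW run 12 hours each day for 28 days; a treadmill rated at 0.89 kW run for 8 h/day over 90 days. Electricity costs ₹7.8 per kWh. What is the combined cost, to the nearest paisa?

slow cooker: 0.21 kW × 80 h = 16.8 kWh
server: Runtime = 5 h/day × 90 days = 450 h
server: 0.54 kW × 450 h = 243 kWh
ceiling fan: Runtime = 12 h/day × 28 days = 336 h
ceiling fan: 0.065 kW × 336 h = 21.84 kWh
treadmill: Runtime = 8 h/day × 90 days = 720 h
treadmill: 0.89 kW × 720 h = 640.8 kWh
Total energy = 922.44 kWh
Cost = 922.44 × ₹7.8 = ₹7195.03

₹7195.03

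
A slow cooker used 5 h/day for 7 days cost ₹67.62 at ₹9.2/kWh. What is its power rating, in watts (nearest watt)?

210 W

Energy = ₹67.62 ÷ ₹9.2/kWh = 7.35 kWh
Runtime = 5 h/day × 7 days = 35 h
Power = 7.35 kWh ÷ 35 h = 0.21 kW = 210 W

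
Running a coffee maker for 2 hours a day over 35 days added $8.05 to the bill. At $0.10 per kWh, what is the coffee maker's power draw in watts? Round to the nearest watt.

1150 W

Energy = $8.05 ÷ $0.10/kWh = 80.5 kWh
Runtime = 2 h/day × 35 days = 70 h
Power = 80.5 kWh ÷ 70 h = 1.15 kW = 1150 W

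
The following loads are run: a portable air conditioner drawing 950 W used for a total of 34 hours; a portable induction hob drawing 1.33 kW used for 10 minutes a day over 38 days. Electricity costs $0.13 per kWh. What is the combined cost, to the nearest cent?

portable air conditioner: 0.95 kW × 34 h = 32.3 kWh
portable induction hob: Runtime = 10 min × 38 = 380 min = 6.333333… h
portable induction hob: 1.33 kW × 6.333333… h = 8.423333… kWh
Total energy = 40.723333… kWh
Cost = 40.723333… × $0.13 = $5.29

$5.29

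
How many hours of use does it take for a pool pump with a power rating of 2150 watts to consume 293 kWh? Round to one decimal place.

Hours = 293 kWh ÷ 2.15 kW = 136.3 h

136.3 h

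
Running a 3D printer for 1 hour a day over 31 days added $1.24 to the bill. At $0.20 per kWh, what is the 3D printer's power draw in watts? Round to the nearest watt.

200 W

Energy = $1.24 ÷ $0.20/kWh = 6.2 kWh
Runtime = 1 h/day × 31 days = 31 h
Power = 6.2 kWh ÷ 31 h = 0.2 kW = 200 W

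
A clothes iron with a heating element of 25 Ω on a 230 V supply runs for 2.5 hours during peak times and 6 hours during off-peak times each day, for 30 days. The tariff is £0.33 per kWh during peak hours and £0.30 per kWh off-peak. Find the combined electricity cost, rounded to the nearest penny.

£166.64

Power = V²/R = 230²/25 = 2116 W = 2.116 kW
Peak energy = 2.116 kW × 2.5 h × 30 = 158.7 kWh
Off-peak energy = 2.116 kW × 6 h × 30 = 380.88 kWh
Cost = 158.7 × £0.33 + 380.88 × £0.30 = £52.371 + £114.264 = £166.64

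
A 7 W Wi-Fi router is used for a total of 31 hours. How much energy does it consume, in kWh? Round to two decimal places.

0.22 kWh

Energy = 0.007 kW × 31 h = 0.217 kWh ≈ 0.22 kWh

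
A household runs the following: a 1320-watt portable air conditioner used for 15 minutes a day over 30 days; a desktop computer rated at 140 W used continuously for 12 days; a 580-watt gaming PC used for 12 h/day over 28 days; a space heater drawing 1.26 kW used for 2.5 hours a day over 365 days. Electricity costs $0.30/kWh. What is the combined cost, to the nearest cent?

$418.46

portable air conditioner: Runtime = 15 min × 30 = 450 min = 7.5 h
portable air conditioner: 1.32 kW × 7.5 h = 9.9 kWh
desktop computer: Runtime = 24 h × 12 = 288 h
desktop computer: 0.14 kW × 288 h = 40.32 kWh
gaming PC: Runtime = 12 h/day × 28 days = 336 h
gaming PC: 0.58 kW × 336 h = 194.88 kWh
space heater: Runtime = 2.5 h/day × 365 days = 912.5 h
space heater: 1.26 kW × 912.5 h = 1149.75 kWh
Total energy = 1394.85 kWh
Cost = 1394.85 × $0.30 = $418.46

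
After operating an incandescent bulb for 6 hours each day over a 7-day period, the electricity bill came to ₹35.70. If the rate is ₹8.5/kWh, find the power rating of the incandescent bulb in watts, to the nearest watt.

Energy = ₹35.70 ÷ ₹8.5/kWh = 4.2 kWh
Runtime = 6 h/day × 7 days = 42 h
Power = 4.2 kWh ÷ 42 h = 0.1 kW = 100 W

100 W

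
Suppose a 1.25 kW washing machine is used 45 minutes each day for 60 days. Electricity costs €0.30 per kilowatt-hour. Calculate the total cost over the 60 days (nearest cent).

Runtime = 45 min × 60 = 2700 min = 45 h
Energy = 1.25 kW × 45 h = 56.25 kWh
Cost = 56.25 kWh × €0.30/kWh = €16.88

€16.88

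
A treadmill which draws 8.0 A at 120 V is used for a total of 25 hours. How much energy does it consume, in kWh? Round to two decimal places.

Power = 8.0 A × 120 V = 960 W = 0.96 kW
Energy = 0.96 kW × 25 h = 24 kWh

24.00 kWh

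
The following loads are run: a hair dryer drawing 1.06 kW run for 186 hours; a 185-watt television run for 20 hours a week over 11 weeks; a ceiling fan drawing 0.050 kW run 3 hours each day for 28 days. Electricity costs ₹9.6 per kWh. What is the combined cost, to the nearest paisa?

₹2323.78

hair dryer: 1.06 kW × 186 h = 197.16 kWh
television: Runtime = 20 h/week × 11 weeks = 220 h
television: 0.185 kW × 220 h = 40.7 kWh
ceiling fan: Runtime = 3 h/day × 28 days = 84 h
ceiling fan: 0.05 kW × 84 h = 4.2 kWh
Total energy = 242.06 kWh
Cost = 242.06 × ₹9.6 = ₹2323.78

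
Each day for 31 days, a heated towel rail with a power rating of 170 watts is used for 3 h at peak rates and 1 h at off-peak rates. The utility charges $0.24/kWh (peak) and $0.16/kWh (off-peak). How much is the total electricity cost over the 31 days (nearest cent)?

Peak energy = 0.17 kW × 3 h × 31 = 15.81 kWh
Off-peak energy = 0.17 kW × 1 h × 31 = 5.27 kWh
Cost = 15.81 × $0.24 + 5.27 × $0.16 = $3.7944 + $0.8432 = $4.64

$4.64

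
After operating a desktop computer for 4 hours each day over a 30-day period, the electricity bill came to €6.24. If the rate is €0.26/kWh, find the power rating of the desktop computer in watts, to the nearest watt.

200 W

Energy = €6.24 ÷ €0.26/kWh = 24 kWh
Runtime = 4 h/day × 30 days = 120 h
Power = 24 kWh ÷ 120 h = 0.2 kW = 200 W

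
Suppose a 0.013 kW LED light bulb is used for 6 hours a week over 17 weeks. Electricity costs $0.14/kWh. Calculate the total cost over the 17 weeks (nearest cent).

$0.19

Runtime = 6 h/week × 17 weeks = 102 h
Energy = 0.013 kW × 102 h = 1.326 kWh
Cost = 1.326 kWh × $0.14/kWh = $0.19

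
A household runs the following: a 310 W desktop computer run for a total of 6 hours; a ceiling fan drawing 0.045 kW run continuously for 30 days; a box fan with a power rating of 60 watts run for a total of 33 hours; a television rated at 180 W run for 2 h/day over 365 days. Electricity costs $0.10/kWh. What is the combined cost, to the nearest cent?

$16.76

desktop computer: 0.31 kW × 6 h = 1.86 kWh
ceiling fan: Runtime = 24 h × 30 = 720 h
ceiling fan: 0.045 kW × 720 h = 32.4 kWh
box fan: 0.06 kW × 33 h = 1.98 kWh
television: Runtime = 2 h/day × 365 days = 730 h
television: 0.18 kW × 730 h = 131.4 kWh
Total energy = 167.64 kWh
Cost = 167.64 × $0.10 = $16.76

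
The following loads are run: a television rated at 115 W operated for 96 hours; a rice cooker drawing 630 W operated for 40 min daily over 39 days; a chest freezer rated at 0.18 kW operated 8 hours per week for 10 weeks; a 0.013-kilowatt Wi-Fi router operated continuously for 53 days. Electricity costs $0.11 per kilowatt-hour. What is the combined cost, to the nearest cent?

$6.42

television: 0.115 kW × 96 h = 11.04 kWh
rice cooker: Runtime = 40 min × 39 = 1560 min = 26 h
rice cooker: 0.63 kW × 26 h = 16.38 kWh
chest freezer: Runtime = 8 h/week × 10 weeks = 80 h
chest freezer: 0.18 kW × 80 h = 14.4 kWh
Wi-Fi router: Runtime = 24 h × 53 = 1272 h
Wi-Fi router: 0.013 kW × 1272 h = 16.536 kWh
Total energy = 58.356 kWh
Cost = 58.356 × $0.11 = $6.42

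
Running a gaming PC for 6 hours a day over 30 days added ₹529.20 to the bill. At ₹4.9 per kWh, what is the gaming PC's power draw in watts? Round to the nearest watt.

600 W

Energy = ₹529.20 ÷ ₹4.9/kWh = 108 kWh
Runtime = 6 h/day × 30 days = 180 h
Power = 108 kWh ÷ 180 h = 0.6 kW = 600 W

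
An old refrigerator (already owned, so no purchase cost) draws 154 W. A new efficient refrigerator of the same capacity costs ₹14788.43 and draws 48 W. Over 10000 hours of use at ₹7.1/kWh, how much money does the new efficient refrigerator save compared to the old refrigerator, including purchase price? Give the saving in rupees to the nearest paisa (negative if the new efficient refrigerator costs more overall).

-₹7262.43

old refrigerator: ₹0.00 + (154/1000) kW × 10000 h × ₹7.1 = ₹0.00 + ₹10934 = ₹10934
new efficient refrigerator: ₹14788.43 + (48/1000) kW × 10000 h × ₹7.1 = ₹14788.43 + ₹3408 = ₹18196.43
Saving = ₹10934 − ₹18196.43 = −₹7262.43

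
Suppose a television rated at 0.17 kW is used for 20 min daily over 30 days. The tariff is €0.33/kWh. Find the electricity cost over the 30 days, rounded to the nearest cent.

Runtime = 20 min × 30 = 600 min = 10 h
Energy = 0.17 kW × 10 h = 1.7 kWh
Cost = 1.7 kWh × €0.33/kWh = €0.56

€0.56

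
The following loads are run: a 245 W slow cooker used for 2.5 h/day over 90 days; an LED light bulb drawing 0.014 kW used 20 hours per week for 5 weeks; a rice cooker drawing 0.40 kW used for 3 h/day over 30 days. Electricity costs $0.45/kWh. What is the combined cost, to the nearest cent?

slow cooker: Runtime = 2.5 h/day × 90 days = 225 h
slow cooker: 0.245 kW × 225 h = 55.125 kWh
LED light bulb: Runtime = 20 h/week × 5 weeks = 100 h
LED light bulb: 0.014 kW × 100 h = 1.4 kWh
rice cooker: Runtime = 3 h/day × 30 days = 90 h
rice cooker: 0.4 kW × 90 h = 36 kWh
Total energy = 92.525 kWh
Cost = 92.525 × $0.45 = $41.64

$41.64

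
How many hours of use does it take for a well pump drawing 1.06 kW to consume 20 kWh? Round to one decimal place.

Hours = 20 kWh ÷ 1.06 kW = 18.9 h

18.9 h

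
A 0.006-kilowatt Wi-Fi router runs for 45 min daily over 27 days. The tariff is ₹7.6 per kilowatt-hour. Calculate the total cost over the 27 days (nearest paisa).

Runtime = 45 min × 27 = 1215 min = 20.25 h
Energy = 0.006 kW × 20.25 h = 0.1215 kWh
Cost = 0.1215 kWh × ₹7.6/kWh = ₹0.92

₹0.92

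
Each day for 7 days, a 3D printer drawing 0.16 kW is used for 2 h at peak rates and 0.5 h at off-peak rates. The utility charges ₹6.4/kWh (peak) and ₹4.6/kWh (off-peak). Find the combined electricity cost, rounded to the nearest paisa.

Peak energy = 0.16 kW × 2 h × 7 = 2.24 kWh
Off-peak energy = 0.16 kW × 0.5 h × 7 = 0.56 kWh
Cost = 2.24 × ₹6.4 + 0.56 × ₹4.6 = ₹14.336 + ₹2.576 = ₹16.91

₹16.91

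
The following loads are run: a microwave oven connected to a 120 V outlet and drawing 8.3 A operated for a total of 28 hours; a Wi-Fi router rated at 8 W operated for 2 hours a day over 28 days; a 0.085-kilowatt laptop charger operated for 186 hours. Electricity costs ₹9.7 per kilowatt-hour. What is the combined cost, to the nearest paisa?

₹428.22

microwave oven: Power = 8.3 A × 120 V = 996 W = 0.996 kW
microwave oven: 0.996 kW × 28 h = 27.888 kWh
Wi-Fi router: Runtime = 2 h/day × 28 days = 56 h
Wi-Fi router: 0.008 kW × 56 h = 0.448 kWh
laptop charger: 0.085 kW × 186 h = 15.81 kWh
Total energy = 44.146 kWh
Cost = 44.146 × ₹9.7 = ₹428.22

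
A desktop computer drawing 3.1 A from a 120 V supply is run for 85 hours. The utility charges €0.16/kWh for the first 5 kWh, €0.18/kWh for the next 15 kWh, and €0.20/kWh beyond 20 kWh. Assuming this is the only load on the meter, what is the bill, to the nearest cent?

Power = 3.1 A × 120 V = 372 W = 0.372 kW
Energy = 0.372 kW × 85 h = 31.62 kWh
Tier 1 (0–5 kWh): 5 × €0.16 = €0.8
Tier 2 (5–20 kWh): 15 × €0.18 = €2.7
Above 20 kWh: 11.62 × €0.20 = €2.324
Bill = €5.82

€5.82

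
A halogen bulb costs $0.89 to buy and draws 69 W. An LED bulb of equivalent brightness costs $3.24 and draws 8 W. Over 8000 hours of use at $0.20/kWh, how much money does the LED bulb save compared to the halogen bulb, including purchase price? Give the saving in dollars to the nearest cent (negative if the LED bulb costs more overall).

$95.25

halogen bulb: $0.89 + (69/1000) kW × 8000 h × $0.20 = $0.89 + $110.4 = $111.29
LED bulb: $3.24 + (8/1000) kW × 8000 h × $0.20 = $3.24 + $12.8 = $16.04
Saving = $111.29 − $16.04 = $95.25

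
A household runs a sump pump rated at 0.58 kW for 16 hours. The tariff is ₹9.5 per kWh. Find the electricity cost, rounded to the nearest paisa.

Energy = 0.58 kW × 16 h = 9.28 kWh
Cost = 9.28 kWh × ₹9.5/kWh = ₹88.16

₹88.16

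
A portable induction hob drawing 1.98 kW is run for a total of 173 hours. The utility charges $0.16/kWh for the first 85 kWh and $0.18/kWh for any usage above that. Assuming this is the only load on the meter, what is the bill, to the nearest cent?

$59.96

Energy = 1.98 kW × 173 h = 342.54 kWh
Tier 1 (0–85 kWh): 85 × $0.16 = $13.6
Above 85 kWh: 257.54 × $0.18 = $46.3572
Bill = $59.96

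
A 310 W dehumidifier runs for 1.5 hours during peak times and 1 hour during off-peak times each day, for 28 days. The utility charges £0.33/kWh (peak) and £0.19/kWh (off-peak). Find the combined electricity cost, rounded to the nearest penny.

£5.95

Peak energy = 0.31 kW × 1.5 h × 28 = 13.02 kWh
Off-peak energy = 0.31 kW × 1 h × 28 = 8.68 kWh
Cost = 13.02 × £0.33 + 8.68 × £0.19 = £4.2966 + £1.6492 = £5.95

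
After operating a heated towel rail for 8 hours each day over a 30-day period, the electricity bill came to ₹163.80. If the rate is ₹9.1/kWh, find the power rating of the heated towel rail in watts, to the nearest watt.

75 W

Energy = ₹163.80 ÷ ₹9.1/kWh = 18 kWh
Runtime = 8 h/day × 30 days = 240 h
Power = 18 kWh ÷ 240 h = 0.075 kW = 75 W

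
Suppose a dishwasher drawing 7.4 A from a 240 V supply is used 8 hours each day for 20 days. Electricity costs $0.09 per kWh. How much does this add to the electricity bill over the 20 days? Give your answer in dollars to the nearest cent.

$25.57

Power = 7.4 A × 240 V = 1776 W = 1.776 kW
Runtime = 8 h/day × 20 days = 160 h
Energy = 1.776 kW × 160 h = 284.16 kWh
Cost = 284.16 kWh × $0.09/kWh = $25.57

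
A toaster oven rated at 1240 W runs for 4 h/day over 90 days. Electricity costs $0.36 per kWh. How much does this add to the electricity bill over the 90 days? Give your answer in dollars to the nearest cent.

$160.70

Runtime = 4 h/day × 90 days = 360 h
Energy = 1.24 kW × 360 h = 446.4 kWh
Cost = 446.4 kWh × $0.36/kWh = $160.70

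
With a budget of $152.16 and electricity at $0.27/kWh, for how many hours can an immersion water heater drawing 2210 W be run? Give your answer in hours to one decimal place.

Energy available = $152.16 ÷ $0.27/kWh = 563.5556 kWh
Hours = 563.5556 kWh ÷ 2.21 kW = 255.0 h

255.0 h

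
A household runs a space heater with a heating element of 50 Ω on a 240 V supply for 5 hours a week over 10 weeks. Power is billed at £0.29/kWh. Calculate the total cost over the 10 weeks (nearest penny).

Power = V²/R = 240²/50 = 1152 W = 1.152 kW
Runtime = 5 h/week × 10 weeks = 50 h
Energy = 1.152 kW × 50 h = 57.6 kWh
Cost = 57.6 kWh × £0.29/kWh = £16.70

£16.70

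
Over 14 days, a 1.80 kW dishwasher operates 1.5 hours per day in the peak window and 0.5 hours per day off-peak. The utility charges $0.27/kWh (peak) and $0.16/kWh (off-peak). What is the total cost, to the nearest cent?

Peak energy = 1.8 kW × 1.5 h × 14 = 37.8 kWh
Off-peak energy = 1.8 kW × 0.5 h × 14 = 12.6 kWh
Cost = 37.8 × $0.27 + 12.6 × $0.16 = $10.206 + $2.016 = $12.22

$12.22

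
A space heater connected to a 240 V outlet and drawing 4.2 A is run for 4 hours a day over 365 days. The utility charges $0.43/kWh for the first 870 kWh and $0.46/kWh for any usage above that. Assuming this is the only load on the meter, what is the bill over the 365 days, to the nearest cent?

Power = 4.2 A × 240 V = 1008 W = 1.008 kW
Runtime = 4 h/day × 365 days = 1460 h
Energy = 1.008 kW × 1460 h = 1471.68 kWh
Tier 1 (0–870 kWh): 870 × $0.43 = $374.1
Above 870 kWh: 601.68 × $0.46 = $276.7728
Bill = $650.87

$650.87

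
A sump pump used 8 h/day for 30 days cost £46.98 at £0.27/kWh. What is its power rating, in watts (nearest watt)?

725 W

Energy = £46.98 ÷ £0.27/kWh = 174 kWh
Runtime = 8 h/day × 30 days = 240 h
Power = 174 kWh ÷ 240 h = 0.725 kW = 725 W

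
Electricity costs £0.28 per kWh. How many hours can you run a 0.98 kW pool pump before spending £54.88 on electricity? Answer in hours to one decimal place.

Energy available = £54.88 ÷ £0.28/kWh = 196 kWh
Hours = 196 kWh ÷ 0.98 kW = 200.0 h

200.0 h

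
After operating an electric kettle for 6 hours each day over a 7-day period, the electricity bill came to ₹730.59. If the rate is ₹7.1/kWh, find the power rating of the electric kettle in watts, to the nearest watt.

Energy = ₹730.59 ÷ ₹7.1/kWh = 102.9 kWh
Runtime = 6 h/day × 7 days = 42 h
Power = 102.9 kWh ÷ 42 h = 2.45 kW = 2450 W

2450 W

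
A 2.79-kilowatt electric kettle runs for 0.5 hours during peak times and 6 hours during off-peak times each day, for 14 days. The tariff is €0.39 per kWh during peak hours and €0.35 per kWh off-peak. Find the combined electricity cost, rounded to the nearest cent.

€89.64

Peak energy = 2.79 kW × 0.5 h × 14 = 19.53 kWh
Off-peak energy = 2.79 kW × 6 h × 14 = 234.36 kWh
Cost = 19.53 × €0.39 + 234.36 × €0.35 = €7.6167 + €82.026 = €89.64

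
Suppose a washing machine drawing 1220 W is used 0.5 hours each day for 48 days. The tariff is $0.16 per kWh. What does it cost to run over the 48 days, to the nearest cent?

$4.68

Runtime = 0.5 h/day × 48 days = 24 h
Energy = 1.22 kW × 24 h = 29.28 kWh
Cost = 29.28 kWh × $0.16/kWh = $4.68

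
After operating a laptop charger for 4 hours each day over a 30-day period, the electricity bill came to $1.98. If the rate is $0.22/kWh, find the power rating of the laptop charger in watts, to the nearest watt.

75 W

Energy = $1.98 ÷ $0.22/kWh = 9 kWh
Runtime = 4 h/day × 30 days = 120 h
Power = 9 kWh ÷ 120 h = 0.075 kW = 75 W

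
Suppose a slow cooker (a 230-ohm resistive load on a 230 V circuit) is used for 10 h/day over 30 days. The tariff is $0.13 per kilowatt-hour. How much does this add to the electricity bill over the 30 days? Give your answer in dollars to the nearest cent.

$8.97

Power = V²/R = 230²/230 = 230 W = 0.23 kW
Runtime = 10 h/day × 30 days = 300 h
Energy = 0.23 kW × 300 h = 69 kWh
Cost = 69 kWh × $0.13/kWh = $8.97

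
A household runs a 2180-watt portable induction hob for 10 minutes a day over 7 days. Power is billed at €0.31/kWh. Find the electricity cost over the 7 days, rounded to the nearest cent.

Runtime = 10 min × 7 = 70 min = 1.166666… h
Energy = 2.18 kW × 1.166666… h = 2.543333… kWh
Cost = 2.543333… kWh × €0.31/kWh = €0.79

€0.79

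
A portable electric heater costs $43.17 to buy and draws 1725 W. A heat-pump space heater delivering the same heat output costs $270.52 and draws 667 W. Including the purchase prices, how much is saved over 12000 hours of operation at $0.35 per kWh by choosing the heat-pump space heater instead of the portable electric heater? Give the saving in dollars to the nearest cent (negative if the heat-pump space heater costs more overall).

$4216.25

portable electric heater: $43.17 + (1725/1000) kW × 12000 h × $0.35 = $43.17 + $7245 = $7288.17
heat-pump space heater: $270.52 + (667/1000) kW × 12000 h × $0.35 = $270.52 + $2801.4 = $3071.92
Saving = $7288.17 − $3071.92 = $4216.25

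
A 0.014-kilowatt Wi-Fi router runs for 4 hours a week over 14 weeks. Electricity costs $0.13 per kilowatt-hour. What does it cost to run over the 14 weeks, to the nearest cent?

Runtime = 4 h/week × 14 weeks = 56 h
Energy = 0.014 kW × 56 h = 0.784 kWh
Cost = 0.784 kWh × $0.13/kWh = $0.10

$0.10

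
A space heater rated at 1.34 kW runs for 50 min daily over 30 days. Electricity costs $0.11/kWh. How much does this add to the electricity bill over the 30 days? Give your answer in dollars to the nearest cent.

Runtime = 50 min × 30 = 1500 min = 25 h
Energy = 1.34 kW × 25 h = 33.5 kWh
Cost = 33.5 kWh × $0.11/kWh = $3.69

$3.69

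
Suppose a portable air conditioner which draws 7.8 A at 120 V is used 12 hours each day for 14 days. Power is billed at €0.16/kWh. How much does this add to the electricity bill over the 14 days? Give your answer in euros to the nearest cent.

€25.16

Power = 7.8 A × 120 V = 936 W = 0.936 kW
Runtime = 12 h/day × 14 days = 168 h
Energy = 0.936 kW × 168 h = 157.248 kWh
Cost = 157.248 kWh × €0.16/kWh = €25.16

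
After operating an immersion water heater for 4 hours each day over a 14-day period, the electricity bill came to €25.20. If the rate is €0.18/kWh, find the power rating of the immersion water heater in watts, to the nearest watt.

Energy = €25.20 ÷ €0.18/kWh = 140 kWh
Runtime = 4 h/day × 14 days = 56 h
Power = 140 kWh ÷ 56 h = 2.5 kW = 2500 W

2500 W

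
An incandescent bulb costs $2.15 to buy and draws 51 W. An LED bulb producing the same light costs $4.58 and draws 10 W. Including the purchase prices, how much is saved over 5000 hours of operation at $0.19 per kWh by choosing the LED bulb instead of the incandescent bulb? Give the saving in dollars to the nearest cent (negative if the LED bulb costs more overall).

incandescent bulb: $2.15 + (51/1000) kW × 5000 h × $0.19 = $2.15 + $48.45 = $50.6
LED bulb: $4.58 + (10/1000) kW × 5000 h × $0.19 = $4.58 + $9.5 = $14.08
Saving = $50.6 − $14.08 = $36.52

$36.52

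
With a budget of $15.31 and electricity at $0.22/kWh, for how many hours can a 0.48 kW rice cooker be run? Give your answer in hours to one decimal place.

Energy available = $15.31 ÷ $0.22/kWh = 69.5909 kWh
Hours = 69.5909 kWh ÷ 0.48 kW = 145.0 h

145.0 h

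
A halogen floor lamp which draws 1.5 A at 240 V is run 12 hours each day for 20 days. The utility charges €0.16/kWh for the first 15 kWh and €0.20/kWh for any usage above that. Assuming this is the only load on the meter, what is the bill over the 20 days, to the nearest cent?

€16.68

Power = 1.5 A × 240 V = 360 W = 0.36 kW
Runtime = 12 h/day × 20 days = 240 h
Energy = 0.36 kW × 240 h = 86.4 kWh
Tier 1 (0–15 kWh): 15 × €0.16 = €2.4
Above 15 kWh: 71.4 × €0.20 = €14.28
Bill = €16.68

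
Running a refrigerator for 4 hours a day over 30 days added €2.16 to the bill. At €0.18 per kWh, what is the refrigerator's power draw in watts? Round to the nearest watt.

Energy = €2.16 ÷ €0.18/kWh = 12 kWh
Runtime = 4 h/day × 30 days = 120 h
Power = 12 kWh ÷ 120 h = 0.1 kW = 100 W

100 W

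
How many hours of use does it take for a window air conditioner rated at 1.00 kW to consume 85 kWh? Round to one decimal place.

85.0 h

Hours = 85 kWh ÷ 1 kW = 85.0 h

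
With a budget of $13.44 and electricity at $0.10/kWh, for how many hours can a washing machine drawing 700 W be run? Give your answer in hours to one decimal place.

192.0 h

Energy available = $13.44 ÷ $0.10/kWh = 134.4 kWh
Hours = 134.4 kWh ÷ 0.7 kW = 192.0 h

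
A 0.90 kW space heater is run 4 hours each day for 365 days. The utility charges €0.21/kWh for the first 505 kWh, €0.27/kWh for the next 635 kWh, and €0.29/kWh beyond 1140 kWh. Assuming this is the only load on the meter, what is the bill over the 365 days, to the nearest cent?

Runtime = 4 h/day × 365 days = 1460 h
Energy = 0.9 kW × 1460 h = 1314 kWh
Tier 1 (0–505 kWh): 505 × €0.21 = €106.05
Tier 2 (505–1140 kWh): 635 × €0.27 = €171.45
Above 1140 kWh: 174 × €0.29 = €50.46
Bill = €327.96

€327.96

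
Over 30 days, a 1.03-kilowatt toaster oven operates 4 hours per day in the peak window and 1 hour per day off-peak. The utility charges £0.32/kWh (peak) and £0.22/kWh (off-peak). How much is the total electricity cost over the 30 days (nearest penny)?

£46.35

Peak energy = 1.03 kW × 4 h × 30 = 123.6 kWh
Off-peak energy = 1.03 kW × 1 h × 30 = 30.9 kWh
Cost = 123.6 × £0.32 + 30.9 × £0.22 = £39.552 + £6.798 = £46.35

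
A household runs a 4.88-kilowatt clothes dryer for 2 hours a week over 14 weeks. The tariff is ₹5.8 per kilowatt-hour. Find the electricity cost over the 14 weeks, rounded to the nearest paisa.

Runtime = 2 h/week × 14 weeks = 28 h
Energy = 4.88 kW × 28 h = 136.64 kWh
Cost = 136.64 kWh × ₹5.8/kWh = ₹792.51

₹792.51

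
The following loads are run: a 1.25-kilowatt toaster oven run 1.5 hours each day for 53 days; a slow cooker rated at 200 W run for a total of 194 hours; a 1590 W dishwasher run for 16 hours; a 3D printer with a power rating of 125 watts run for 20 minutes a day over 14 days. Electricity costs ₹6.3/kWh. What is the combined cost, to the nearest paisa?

toaster oven: Runtime = 1.5 h/day × 53 days = 79.5 h
toaster oven: 1.25 kW × 79.5 h = 99.375 kWh
slow cooker: 0.2 kW × 194 h = 38.8 kWh
dishwasher: 1.59 kW × 16 h = 25.44 kWh
3D printer: Runtime = 20 min × 14 = 280 min = 4.666666… h
3D printer: 0.125 kW × 4.666666… h = 0.583333… kWh
Total energy = 164.198333… kWh
Cost = 164.198333… × ₹6.3 = ₹1034.45

₹1034.45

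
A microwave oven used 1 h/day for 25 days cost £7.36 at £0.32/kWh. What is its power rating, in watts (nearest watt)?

Energy = £7.36 ÷ £0.32/kWh = 23 kWh
Runtime = 1 h/day × 25 days = 25 h
Power = 23 kWh ÷ 25 h = 0.92 kW = 920 W

920 W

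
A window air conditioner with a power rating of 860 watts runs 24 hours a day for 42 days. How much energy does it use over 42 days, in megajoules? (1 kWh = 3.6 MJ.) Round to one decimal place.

3120.8 MJ

Runtime = 24 h × 42 = 1008 h
Energy = 0.86 kW × 1008 h = 866.88 kWh
= 866.88 × 3.6 MJ = 3120.8 MJ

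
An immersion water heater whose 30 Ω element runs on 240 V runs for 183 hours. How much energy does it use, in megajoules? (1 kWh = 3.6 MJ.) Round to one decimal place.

1264.9 MJ

Power = V²/R = 240²/30 = 1920 W = 1.92 kW
Energy = 1.92 kW × 183 h = 351.36 kWh
= 351.36 × 3.6 MJ = 1264.9 MJ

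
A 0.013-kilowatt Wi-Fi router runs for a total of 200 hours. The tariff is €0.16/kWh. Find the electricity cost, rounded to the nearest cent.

Energy = 0.013 kW × 200 h = 2.6 kWh
Cost = 2.6 kWh × €0.16/kWh = €0.42

€0.42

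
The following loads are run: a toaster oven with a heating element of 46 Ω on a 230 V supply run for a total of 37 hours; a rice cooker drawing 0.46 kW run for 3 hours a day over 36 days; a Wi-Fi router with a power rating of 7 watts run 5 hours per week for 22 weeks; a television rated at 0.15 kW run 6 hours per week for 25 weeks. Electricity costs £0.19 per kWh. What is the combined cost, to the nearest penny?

toaster oven: Power = V²/R = 230²/46 = 1150 W = 1.15 kW
toaster oven: 1.15 kW × 37 h = 42.55 kWh
rice cooker: Runtime = 3 h/day × 36 days = 108 h
rice cooker: 0.46 kW × 108 h = 49.68 kWh
Wi-Fi router: Runtime = 5 h/week × 22 weeks = 110 h
Wi-Fi router: 0.007 kW × 110 h = 0.77 kWh
television: Runtime = 6 h/week × 25 weeks = 150 h
television: 0.15 kW × 150 h = 22.5 kWh
Total energy = 115.5 kWh
Cost = 115.5 × £0.19 = £21.95

£21.95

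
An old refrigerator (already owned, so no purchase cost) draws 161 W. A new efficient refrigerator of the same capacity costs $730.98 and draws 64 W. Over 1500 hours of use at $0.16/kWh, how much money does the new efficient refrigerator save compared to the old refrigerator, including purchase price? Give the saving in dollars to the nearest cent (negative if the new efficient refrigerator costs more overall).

-$707.70

old refrigerator: $0.00 + (161/1000) kW × 1500 h × $0.16 = $0.00 + $38.64 = $38.64
new efficient refrigerator: $730.98 + (64/1000) kW × 1500 h × $0.16 = $730.98 + $15.36 = $746.34
Saving = $38.64 − $746.34 = −$707.7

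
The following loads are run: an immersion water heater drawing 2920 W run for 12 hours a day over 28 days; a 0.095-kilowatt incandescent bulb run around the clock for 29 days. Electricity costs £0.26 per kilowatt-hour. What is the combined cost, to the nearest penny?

immersion water heater: Runtime = 12 h/day × 28 days = 336 h
immersion water heater: 2.92 kW × 336 h = 981.12 kWh
incandescent bulb: Runtime = 24 h × 29 = 696 h
incandescent bulb: 0.095 kW × 696 h = 66.12 kWh
Total energy = 1047.24 kWh
Cost = 1047.24 × £0.26 = £272.28

£272.28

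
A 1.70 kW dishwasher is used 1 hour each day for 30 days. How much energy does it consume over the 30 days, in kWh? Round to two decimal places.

51.00 kWh

Runtime = 1 h/day × 30 days = 30 h
Energy = 1.7 kW × 30 h = 51 kWh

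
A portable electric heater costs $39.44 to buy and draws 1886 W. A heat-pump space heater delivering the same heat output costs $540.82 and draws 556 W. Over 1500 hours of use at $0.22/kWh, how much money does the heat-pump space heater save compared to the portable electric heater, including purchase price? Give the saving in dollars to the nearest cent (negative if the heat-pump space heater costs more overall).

portable electric heater: $39.44 + (1886/1000) kW × 1500 h × $0.22 = $39.44 + $622.38 = $661.82
heat-pump space heater: $540.82 + (556/1000) kW × 1500 h × $0.22 = $540.82 + $183.48 = $724.3
Saving = $661.82 − $724.3 = −$62.48

-$62.48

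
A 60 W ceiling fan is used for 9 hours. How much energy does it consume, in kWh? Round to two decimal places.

0.54 kWh

Energy = 0.06 kW × 9 h = 0.54 kWh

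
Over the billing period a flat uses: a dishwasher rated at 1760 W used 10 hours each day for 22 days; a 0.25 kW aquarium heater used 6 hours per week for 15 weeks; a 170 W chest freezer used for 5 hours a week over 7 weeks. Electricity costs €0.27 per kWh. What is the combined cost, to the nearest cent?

€112.23

dishwasher: Runtime = 10 h/day × 22 days = 220 h
dishwasher: 1.76 kW × 220 h = 387.2 kWh
aquarium heater: Runtime = 6 h/week × 15 weeks = 90 h
aquarium heater: 0.25 kW × 90 h = 22.5 kWh
chest freezer: Runtime = 5 h/week × 7 weeks = 35 h
chest freezer: 0.17 kW × 35 h = 5.95 kWh
Total energy = 415.65 kWh
Cost = 415.65 × €0.27 = €112.23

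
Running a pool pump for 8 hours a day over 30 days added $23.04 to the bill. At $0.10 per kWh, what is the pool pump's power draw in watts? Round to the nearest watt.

960 W

Energy = $23.04 ÷ $0.10/kWh = 230.4 kWh
Runtime = 8 h/day × 30 days = 240 h
Power = 230.4 kWh ÷ 240 h = 0.96 kW = 960 W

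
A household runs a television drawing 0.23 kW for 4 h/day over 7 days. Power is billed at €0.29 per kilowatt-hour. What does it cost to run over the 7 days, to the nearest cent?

€1.87

Runtime = 4 h/day × 7 days = 28 h
Energy = 0.23 kW × 28 h = 6.44 kWh
Cost = 6.44 kWh × €0.29/kWh = €1.87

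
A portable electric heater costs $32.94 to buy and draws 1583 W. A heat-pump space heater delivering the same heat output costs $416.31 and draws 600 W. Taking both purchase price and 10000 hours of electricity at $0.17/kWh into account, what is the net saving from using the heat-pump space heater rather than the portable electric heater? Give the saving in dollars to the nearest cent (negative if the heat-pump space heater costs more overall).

$1287.73

portable electric heater: $32.94 + (1583/1000) kW × 10000 h × $0.17 = $32.94 + $2691.1 = $2724.04
heat-pump space heater: $416.31 + (600/1000) kW × 10000 h × $0.17 = $416.31 + $1020 = $1436.31
Saving = $2724.04 − $1436.31 = $1287.73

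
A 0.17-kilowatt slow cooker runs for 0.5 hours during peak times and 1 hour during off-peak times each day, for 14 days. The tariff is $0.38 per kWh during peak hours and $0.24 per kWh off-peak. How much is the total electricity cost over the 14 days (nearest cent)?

$1.02

Peak energy = 0.17 kW × 0.5 h × 14 = 1.19 kWh
Off-peak energy = 0.17 kW × 1 h × 14 = 2.38 kWh
Cost = 1.19 × $0.38 + 2.38 × $0.24 = $0.4522 + $0.5712 = $1.02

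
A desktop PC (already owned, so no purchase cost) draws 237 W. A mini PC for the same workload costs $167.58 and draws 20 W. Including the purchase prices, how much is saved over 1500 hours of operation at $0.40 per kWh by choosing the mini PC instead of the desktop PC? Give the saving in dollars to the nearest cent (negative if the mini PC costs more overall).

-$37.38

desktop PC: $0.00 + (237/1000) kW × 1500 h × $0.40 = $0.00 + $142.2 = $142.2
mini PC: $167.58 + (20/1000) kW × 1500 h × $0.40 = $167.58 + $12 = $179.58
Saving = $142.2 − $179.58 = −$37.38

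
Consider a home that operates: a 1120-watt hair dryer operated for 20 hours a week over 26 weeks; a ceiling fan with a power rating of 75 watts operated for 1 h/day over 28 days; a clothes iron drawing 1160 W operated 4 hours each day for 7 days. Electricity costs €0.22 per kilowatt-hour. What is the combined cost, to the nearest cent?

hair dryer: Runtime = 20 h/week × 26 weeks = 520 h
hair dryer: 1.12 kW × 520 h = 582.4 kWh
ceiling fan: Runtime = 1 h/day × 28 days = 28 h
ceiling fan: 0.075 kW × 28 h = 2.1 kWh
clothes iron: Runtime = 4 h/day × 7 days = 28 h
clothes iron: 1.16 kW × 28 h = 32.48 kWh
Total energy = 616.98 kWh
Cost = 616.98 × €0.22 = €135.74

€135.74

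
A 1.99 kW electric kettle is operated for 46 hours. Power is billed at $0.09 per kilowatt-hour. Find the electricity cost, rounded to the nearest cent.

$8.24

Energy = 1.99 kW × 46 h = 91.54 kWh
Cost = 91.54 kWh × $0.09/kWh = $8.24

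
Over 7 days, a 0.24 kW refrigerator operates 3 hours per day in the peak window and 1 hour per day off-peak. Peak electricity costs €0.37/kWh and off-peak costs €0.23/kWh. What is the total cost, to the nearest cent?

€2.25

Peak energy = 0.24 kW × 3 h × 7 = 5.04 kWh
Off-peak energy = 0.24 kW × 1 h × 7 = 1.68 kWh
Cost = 5.04 × €0.37 + 1.68 × €0.23 = €1.8648 + €0.3864 = €2.25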